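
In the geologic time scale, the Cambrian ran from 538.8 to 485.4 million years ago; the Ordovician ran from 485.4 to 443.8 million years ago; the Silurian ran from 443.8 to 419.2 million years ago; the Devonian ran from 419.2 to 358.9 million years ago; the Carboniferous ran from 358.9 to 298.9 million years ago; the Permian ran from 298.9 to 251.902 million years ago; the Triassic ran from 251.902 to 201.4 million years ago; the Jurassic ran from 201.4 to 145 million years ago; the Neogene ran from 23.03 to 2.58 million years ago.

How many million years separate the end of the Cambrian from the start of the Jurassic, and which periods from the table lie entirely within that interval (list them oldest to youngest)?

End of Cambrian = 485.4 Ma; start of Jurassic = 201.4 Ma.
Gap = 485.4 − 201.4 = 284 Myr.
Periods wholly inside 485.4–201.4 Ma: Ordovician (485.4–443.8), Silurian (443.8–419.2), Devonian (419.2–358.9), Carboniferous (358.9–298.9), Permian (298.9–251.902), Triassic (251.902–201.4).

284 million years; Ordovician, Silurian, Devonian, Carboniferous, Permian, Triassic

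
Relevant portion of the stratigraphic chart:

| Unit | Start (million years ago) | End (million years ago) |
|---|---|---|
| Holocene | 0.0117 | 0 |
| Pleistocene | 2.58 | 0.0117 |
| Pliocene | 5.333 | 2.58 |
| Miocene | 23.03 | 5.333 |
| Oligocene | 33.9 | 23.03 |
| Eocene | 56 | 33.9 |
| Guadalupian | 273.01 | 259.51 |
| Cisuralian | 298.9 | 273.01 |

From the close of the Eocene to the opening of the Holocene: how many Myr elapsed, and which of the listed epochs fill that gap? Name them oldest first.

33.8883 million years; Oligocene, Miocene, Pliocene, Pleistocene

End of Eocene = 33.9 Ma; start of Holocene = 0.0117 Ma.
Gap = 33.9 − 0.0117 = 33.8883 Myr.
Epochs wholly inside 33.9–0.0117 Ma: Oligocene (33.9–23.03), Miocene (23.03–5.333), Pliocene (5.333–2.58), Pleistocene (2.58–0.0117).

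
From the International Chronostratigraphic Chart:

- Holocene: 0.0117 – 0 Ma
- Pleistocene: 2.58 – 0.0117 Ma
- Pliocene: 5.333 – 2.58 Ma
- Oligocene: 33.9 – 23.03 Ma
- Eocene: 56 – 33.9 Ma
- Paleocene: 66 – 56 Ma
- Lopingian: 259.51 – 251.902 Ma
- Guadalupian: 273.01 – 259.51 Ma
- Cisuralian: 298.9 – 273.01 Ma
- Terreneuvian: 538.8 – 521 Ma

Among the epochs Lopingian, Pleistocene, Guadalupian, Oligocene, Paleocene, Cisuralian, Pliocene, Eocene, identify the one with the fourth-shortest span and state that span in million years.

Paleocene, 10 million years

Start − end for each: Lopingian 259.51 − 251.902 = 7.608; Pleistocene 2.58 − 0.0117 = 2.5683; Guadalupian 273.01 − 259.51 = 13.5; Oligocene 33.9 − 23.03 = 10.87; Paleocene 66 − 56 = 10; Cisuralian 298.9 − 273.01 = 25.89; Pliocene 5.333 − 2.58 = 2.753; Eocene 56 − 33.9 = 22.1.
Ranking these from shortest: Pleistocene < Pliocene < Lopingian < Paleocene < Oligocene < Guadalupian < Eocene < Cisuralian.
Position 4 in that ranking is Paleocene, which lasted 10 Myr.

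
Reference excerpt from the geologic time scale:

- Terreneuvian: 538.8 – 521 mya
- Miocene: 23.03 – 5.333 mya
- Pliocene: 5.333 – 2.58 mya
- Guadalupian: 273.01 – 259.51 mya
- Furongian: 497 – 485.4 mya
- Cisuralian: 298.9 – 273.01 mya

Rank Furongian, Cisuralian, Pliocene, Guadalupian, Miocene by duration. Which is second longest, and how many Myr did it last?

Start − end for each: Furongian 497 − 485.4 = 11.6; Cisuralian 298.9 − 273.01 = 25.89; Pliocene 5.333 − 2.58 = 2.753; Guadalupian 273.01 − 259.51 = 13.5; Miocene 23.03 − 5.333 = 17.697.
Ranking these from longest: Cisuralian > Miocene > Guadalupian > Furongian > Pliocene.
Position 2 in that ranking is Miocene, which lasted 17.697 Myr.

Miocene, 17.697 million years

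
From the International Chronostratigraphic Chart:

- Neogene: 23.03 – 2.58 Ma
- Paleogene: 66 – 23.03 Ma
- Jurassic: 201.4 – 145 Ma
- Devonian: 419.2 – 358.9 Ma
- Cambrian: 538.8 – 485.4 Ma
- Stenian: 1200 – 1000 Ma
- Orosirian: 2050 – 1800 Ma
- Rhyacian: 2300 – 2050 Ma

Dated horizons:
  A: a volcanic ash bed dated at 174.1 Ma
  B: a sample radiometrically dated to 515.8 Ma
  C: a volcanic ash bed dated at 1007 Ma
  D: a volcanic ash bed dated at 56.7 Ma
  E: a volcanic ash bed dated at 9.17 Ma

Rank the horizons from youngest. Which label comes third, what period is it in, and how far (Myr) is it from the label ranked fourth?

A, in the Jurassic; 341.7 million years to B

Sorted youngest-first by Ma: E (9.17), D (56.7), A (174.1), B (515.8), C (1007).
The third youngest is A at 174.1 Ma, which lies in 201.4–145 Ma: the Jurassic.
The fourth youngest is B at 515.8 Ma; separation = |174.1 − 515.8| = 341.7 Myr.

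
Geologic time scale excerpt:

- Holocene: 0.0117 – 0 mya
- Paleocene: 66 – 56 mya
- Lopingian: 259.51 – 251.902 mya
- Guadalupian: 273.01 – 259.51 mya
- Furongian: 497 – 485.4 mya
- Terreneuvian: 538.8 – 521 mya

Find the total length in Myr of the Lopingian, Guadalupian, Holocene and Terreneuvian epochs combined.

Duration is start − end for each: (259.51 − 251.902) + (273.01 − 259.51) + (0.0117 − 0) + (538.8 − 521).
That is 7.608 + 13.5 + 0.0117 + 17.8, which totals 38.9197 million years.

38.9197 million years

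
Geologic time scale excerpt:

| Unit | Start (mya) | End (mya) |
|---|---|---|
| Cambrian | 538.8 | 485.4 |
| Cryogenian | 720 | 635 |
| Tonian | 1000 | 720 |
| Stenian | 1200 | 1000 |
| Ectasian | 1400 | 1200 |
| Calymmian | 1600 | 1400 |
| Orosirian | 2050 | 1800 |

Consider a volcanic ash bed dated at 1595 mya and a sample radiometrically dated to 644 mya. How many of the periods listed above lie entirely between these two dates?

3

The older date is 1595 Ma and the younger is 644 Ma.
Periods with start < 1595 and end > 644 Ma: Ectasian (1400–1200), Stenian (1200–1000), Tonian (1000–720).
That is 3 complete periods.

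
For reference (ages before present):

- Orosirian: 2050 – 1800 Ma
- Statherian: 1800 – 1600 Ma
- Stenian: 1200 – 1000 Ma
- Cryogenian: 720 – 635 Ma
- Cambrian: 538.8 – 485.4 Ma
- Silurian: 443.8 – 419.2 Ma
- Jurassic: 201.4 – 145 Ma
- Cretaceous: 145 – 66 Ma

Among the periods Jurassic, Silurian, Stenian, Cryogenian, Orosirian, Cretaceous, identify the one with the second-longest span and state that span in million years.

Stenian, 200 million years

Durations: Jurassic 56.4; Silurian 24.6; Stenian 200; Cryogenian 85; Orosirian 250; Cretaceous 79 Myr.
Sorted longest-first: Orosirian (250), Stenian (200), Cryogenian (85), Cretaceous (79), Jurassic (56.4), Silurian (24.6).
The second longest is Stenian at 200 Myr.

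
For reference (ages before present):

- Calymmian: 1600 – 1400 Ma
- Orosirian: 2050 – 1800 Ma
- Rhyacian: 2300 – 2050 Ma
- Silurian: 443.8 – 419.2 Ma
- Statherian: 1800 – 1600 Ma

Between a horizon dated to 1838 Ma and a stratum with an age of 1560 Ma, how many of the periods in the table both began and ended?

1838 Ma sits inside the Orosirian (2050–1800) and 1560 Ma inside the Calymmian (1600–1400); neither of those is wholly between the two dates.
The listed periods lying completely between them are Statherian — 1 in all.

1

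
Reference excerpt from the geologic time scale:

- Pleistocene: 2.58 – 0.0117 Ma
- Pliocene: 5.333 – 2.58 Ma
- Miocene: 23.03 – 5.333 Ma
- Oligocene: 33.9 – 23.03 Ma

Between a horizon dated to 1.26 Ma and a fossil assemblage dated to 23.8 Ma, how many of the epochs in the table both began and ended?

23.8 Ma sits inside the Oligocene (33.9–23.03) and 1.26 Ma inside the Pleistocene (2.58–0.0117); neither of those is wholly between the two dates.
The listed epochs lying completely between them are Miocene, Pliocene — 2 in all.

2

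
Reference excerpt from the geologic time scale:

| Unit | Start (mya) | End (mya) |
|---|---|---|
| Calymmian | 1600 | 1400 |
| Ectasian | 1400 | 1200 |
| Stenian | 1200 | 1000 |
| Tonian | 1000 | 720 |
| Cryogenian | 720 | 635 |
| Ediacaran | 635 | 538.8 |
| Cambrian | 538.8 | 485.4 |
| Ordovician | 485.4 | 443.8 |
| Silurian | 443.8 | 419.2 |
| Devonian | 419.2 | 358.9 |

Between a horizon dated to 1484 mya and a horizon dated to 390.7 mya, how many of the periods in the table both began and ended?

The older date is 1484 Ma and the younger is 390.7 Ma.
Periods with start < 1484 and end > 390.7 Ma: Ectasian (1400–1200), Stenian (1200–1000), Tonian (1000–720), Cryogenian (720–635), Ediacaran (635–538.8), Cambrian (538.8–485.4), Ordovician (485.4–443.8), Silurian (443.8–419.2).
That is 8 complete periods.

8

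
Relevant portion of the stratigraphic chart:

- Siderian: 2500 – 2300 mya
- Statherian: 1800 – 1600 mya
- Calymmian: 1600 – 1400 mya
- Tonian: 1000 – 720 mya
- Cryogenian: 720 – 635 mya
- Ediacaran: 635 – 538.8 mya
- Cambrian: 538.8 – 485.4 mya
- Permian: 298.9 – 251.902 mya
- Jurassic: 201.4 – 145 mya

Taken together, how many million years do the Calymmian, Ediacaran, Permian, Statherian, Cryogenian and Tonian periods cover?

Each duration: Calymmian = 200; Ediacaran = 96.2; Permian = 46.998; Statherian = 200; Cryogenian = 85; Tonian = 280.
Sum: 200 + 96.2 + 46.998 + 200 + 85 + 280 = 908.198 Myr.

908.198 million years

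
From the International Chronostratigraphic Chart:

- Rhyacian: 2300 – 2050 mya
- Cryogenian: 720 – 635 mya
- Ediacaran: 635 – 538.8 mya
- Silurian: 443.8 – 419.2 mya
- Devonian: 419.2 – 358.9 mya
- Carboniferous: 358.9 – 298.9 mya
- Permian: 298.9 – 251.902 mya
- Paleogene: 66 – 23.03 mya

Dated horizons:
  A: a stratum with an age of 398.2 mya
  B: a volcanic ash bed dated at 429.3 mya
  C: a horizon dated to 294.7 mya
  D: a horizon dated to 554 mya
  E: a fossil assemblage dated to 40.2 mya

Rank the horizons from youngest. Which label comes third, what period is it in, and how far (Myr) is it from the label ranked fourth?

A, in the Devonian; 31.1 million years to B

Smaller Ma means younger, so youngest first: E 40.2 < C 294.7 < A 398.2 < B 429.3 < D 554.
Counting 3 along gives A (398.2 Ma); the excerpt puts that inside the Devonian, 419.2–358.9 Ma.
Next in line is B (429.3 Ma), and 429.3 − 398.2 = 31.1 Myr.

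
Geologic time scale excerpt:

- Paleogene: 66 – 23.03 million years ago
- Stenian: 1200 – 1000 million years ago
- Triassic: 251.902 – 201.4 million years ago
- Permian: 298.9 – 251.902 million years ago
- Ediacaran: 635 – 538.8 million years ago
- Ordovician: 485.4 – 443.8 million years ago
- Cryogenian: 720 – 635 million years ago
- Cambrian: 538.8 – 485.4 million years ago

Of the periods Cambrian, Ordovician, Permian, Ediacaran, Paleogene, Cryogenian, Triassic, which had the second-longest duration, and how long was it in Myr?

Durations: Cambrian 53.4; Ordovician 41.6; Permian 46.998; Ediacaran 96.2; Paleogene 42.97; Cryogenian 85; Triassic 50.502 Myr.
Sorted longest-first: Ediacaran (96.2), Cryogenian (85), Cambrian (53.4), Triassic (50.502), Permian (46.998), Paleogene (42.97), Ordovician (41.6).
The second longest is Cryogenian at 85 Myr.

Cryogenian, 85 million years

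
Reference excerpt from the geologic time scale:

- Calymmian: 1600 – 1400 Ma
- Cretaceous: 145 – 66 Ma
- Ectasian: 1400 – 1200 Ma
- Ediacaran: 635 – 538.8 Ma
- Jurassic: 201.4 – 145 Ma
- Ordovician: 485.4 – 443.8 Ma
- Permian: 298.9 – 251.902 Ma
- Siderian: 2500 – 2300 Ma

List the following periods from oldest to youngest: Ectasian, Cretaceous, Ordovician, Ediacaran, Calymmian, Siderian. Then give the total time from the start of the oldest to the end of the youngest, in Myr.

Siderian, Calymmian, Ectasian, Ediacaran, Ordovician, Cretaceous; total span 2434 Myr

From the excerpt: Ectasian 1400–1200; Cretaceous 145–66; Ordovician 485.4–443.8; Ediacaran 635–538.8; Calymmian 1600–1400; Siderian 2500–2300 (Ma).
Larger Ma is earlier, so the oldest is Siderian and the youngest is Cretaceous; oldest to youngest: Siderian, Calymmian, Ectasian, Ediacaran, Ordovician, Cretaceous.
Oldest start 2500 minus youngest end 66 gives 2434 Myr overall.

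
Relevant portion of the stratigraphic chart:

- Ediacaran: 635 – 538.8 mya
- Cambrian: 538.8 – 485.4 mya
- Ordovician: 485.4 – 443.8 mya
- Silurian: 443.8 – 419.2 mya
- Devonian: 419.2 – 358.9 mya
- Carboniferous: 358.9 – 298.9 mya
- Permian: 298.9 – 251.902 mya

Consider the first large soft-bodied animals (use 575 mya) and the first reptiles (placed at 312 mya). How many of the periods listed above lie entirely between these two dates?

575 Ma sits inside the Ediacaran (635–538.8) and 312 Ma inside the Carboniferous (358.9–298.9); neither of those is wholly between the two dates.
The listed periods lying completely between them are Cambrian, Ordovician, Silurian, Devonian — 4 in all.

4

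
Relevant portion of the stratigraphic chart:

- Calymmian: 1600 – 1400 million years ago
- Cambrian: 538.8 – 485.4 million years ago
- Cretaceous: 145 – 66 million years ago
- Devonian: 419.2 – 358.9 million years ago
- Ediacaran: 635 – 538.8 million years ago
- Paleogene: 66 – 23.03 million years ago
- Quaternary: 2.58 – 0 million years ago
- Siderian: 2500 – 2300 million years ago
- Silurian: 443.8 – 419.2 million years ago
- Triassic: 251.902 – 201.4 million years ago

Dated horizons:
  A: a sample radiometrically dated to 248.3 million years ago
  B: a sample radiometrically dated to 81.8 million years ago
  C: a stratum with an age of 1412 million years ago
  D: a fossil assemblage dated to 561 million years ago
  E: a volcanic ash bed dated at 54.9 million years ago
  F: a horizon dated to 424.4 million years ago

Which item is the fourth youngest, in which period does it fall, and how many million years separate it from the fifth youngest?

Sorted youngest-first by Ma: E (54.9), B (81.8), A (248.3), F (424.4), D (561), C (1412).
The fourth youngest is F at 424.4 Ma, which lies in 443.8–419.2 Ma: the Silurian.
The fifth youngest is D at 561 Ma; separation = |424.4 − 561| = 136.6 Myr.

F, in the Silurian; 136.6 million years to D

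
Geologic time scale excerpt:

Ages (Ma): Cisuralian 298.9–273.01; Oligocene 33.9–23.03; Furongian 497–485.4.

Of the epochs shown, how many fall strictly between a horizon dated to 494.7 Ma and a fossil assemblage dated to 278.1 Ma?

0

Checking each listed span, none has both start < 494.7 Ma and end > 278.1 Ma — every epoch straddles one of the two dates or lies outside them — so the count is 0.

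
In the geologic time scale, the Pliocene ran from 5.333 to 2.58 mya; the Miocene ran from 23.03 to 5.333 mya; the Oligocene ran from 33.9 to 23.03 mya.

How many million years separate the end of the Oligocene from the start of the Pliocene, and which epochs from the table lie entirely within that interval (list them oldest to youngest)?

17.697 million years; Miocene

End of Oligocene = 23.03 Ma; start of Pliocene = 5.333 Ma.
Gap = 23.03 − 5.333 = 17.697 Myr.
Epochs wholly inside 23.03–5.333 Ma: Miocene (23.03–5.333).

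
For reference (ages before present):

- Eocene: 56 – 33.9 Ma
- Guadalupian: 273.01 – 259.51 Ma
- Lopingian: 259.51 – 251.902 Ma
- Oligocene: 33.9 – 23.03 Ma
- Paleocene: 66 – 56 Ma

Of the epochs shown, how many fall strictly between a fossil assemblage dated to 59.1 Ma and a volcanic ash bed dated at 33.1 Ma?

1

59.1 Ma sits inside the Paleocene (66–56) and 33.1 Ma inside the Oligocene (33.9–23.03); neither of those is wholly between the two dates.
The listed epochs lying completely between them are Eocene — 1 in all.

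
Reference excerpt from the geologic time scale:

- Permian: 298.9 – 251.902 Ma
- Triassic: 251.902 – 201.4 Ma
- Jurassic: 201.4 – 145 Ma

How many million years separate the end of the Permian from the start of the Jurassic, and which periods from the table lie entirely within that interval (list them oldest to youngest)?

50.502 million years; Triassic

End of Permian = 251.902 Ma; start of Jurassic = 201.4 Ma.
Gap = 251.902 − 201.4 = 50.502 Myr.
Periods wholly inside 251.902–201.4 Ma: Triassic (251.902–201.4).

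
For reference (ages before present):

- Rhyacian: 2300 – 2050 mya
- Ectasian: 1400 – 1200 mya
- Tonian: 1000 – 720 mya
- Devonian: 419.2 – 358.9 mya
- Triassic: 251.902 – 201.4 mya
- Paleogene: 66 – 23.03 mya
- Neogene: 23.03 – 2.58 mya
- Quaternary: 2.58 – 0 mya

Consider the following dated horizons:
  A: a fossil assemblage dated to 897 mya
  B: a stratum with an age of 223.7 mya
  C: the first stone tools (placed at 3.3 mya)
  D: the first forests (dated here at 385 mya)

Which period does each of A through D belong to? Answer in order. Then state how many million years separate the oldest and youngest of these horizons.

A — Tonian; B — Triassic; C — Neogene; D — Devonian; span 893.7 million years

A: 897 Ma lies in 1000–720 Ma, so Tonian.
B: 223.7 Ma lies in 251.902–201.4 Ma, so Triassic.
C: 3.3 Ma lies in 23.03–2.58 Ma, so Neogene.
D: 385 Ma lies in 419.2–358.9 Ma, so Devonian.
Oldest = 897 Ma, youngest = 3.3 Ma → span 893.7 Myr.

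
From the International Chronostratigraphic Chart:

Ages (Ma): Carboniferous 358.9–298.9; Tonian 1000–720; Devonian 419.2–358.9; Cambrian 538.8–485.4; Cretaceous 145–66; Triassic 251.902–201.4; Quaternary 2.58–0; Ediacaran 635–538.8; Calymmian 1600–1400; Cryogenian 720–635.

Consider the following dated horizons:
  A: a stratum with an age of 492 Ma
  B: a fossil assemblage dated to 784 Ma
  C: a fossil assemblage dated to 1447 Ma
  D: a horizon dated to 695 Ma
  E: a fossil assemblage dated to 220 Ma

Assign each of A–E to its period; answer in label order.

A — Cambrian; B — Tonian; C — Calymmian; D — Cryogenian; E — Triassic

A: 492 Ma lies in 538.8–485.4 Ma, so Cambrian.
B: 784 Ma lies in 1000–720 Ma, so Tonian.
C: 1447 Ma lies in 1600–1400 Ma, so Calymmian.
D: 695 Ma lies in 720–635 Ma, so Cryogenian.
E: 220 Ma lies in 251.902–201.4 Ma, so Triassic.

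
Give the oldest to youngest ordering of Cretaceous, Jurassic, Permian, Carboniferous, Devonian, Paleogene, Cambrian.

Cambrian → Devonian → Carboniferous → Permian → Jurassic → Cretaceous → Paleogene

Era membership (oldest first within each) — Paleozoic: Cambrian, Devonian, Carboniferous, Permian; Mesozoic: Jurassic, Cretaceous; Cenozoic: Paleogene. Paleozoic precedes Mesozoic, which precedes Cenozoic. Concatenating the groups in that era order gives oldest to youngest directly.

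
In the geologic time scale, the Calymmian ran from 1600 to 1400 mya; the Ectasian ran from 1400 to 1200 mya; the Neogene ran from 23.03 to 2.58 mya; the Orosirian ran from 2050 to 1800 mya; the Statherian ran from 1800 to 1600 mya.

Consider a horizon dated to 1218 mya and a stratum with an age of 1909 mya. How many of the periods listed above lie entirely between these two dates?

The older date is 1909 Ma and the younger is 1218 Ma.
Periods with start < 1909 and end > 1218 Ma: Statherian (1800–1600), Calymmian (1600–1400).
That is 2 complete periods.

2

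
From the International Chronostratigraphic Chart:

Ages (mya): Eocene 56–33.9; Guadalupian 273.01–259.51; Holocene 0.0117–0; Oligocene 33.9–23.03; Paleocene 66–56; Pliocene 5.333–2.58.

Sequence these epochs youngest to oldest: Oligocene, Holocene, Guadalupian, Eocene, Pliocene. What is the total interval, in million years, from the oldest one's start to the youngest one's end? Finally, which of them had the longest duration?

Holocene → Pliocene → Oligocene → Eocene → Guadalupian; total span 273.01 Myr; longest is Eocene

Start ages (Ma): Guadalupian 273.01, Eocene 56, Oligocene 33.9, Pliocene 5.333, Holocene 0.0117.
Ordered youngest to oldest: Holocene, Pliocene, Oligocene, Eocene, Guadalupian.
Span = 273.01 − 0 = 273.01 Myr.
Durations: Pliocene 2.753, Guadalupian 13.5, Holocene 0.0117, Eocene 22.1, Oligocene 10.87 → longest is Eocene (22.1 Myr).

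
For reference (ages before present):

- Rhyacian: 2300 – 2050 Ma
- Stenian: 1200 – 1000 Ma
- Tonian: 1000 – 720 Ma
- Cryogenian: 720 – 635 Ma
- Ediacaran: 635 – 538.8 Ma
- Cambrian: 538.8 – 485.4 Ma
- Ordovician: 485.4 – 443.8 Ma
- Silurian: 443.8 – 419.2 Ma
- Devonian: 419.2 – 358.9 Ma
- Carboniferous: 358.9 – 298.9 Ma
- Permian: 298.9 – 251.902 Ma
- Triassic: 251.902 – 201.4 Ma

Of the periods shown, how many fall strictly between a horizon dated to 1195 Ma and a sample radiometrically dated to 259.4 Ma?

The older date is 1195 Ma and the younger is 259.4 Ma.
Periods with start < 1195 and end > 259.4 Ma: Tonian (1000–720), Cryogenian (720–635), Ediacaran (635–538.8), Cambrian (538.8–485.4), Ordovician (485.4–443.8), Silurian (443.8–419.2), Devonian (419.2–358.9), Carboniferous (358.9–298.9).
That is 8 complete periods.

8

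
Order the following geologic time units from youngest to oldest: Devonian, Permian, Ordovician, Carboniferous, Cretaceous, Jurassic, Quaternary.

Quaternary, Cretaceous, Jurassic, Permian, Carboniferous, Devonian, Ordovician

Era membership (oldest first within each) — Paleozoic: Ordovician, Devonian, Carboniferous, Permian; Mesozoic: Jurassic, Cretaceous; Cenozoic: Quaternary. Paleozoic precedes Mesozoic, which precedes Cenozoic. Concatenating the groups in that era order and then reversing gives youngest to oldest.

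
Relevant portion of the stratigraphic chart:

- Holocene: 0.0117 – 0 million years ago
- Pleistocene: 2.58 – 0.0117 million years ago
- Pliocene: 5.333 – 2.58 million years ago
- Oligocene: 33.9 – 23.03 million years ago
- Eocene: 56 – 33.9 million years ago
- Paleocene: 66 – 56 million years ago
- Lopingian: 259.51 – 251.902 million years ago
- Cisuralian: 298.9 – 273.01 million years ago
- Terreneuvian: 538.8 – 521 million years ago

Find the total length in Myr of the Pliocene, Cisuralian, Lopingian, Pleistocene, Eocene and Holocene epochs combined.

Each duration: Pliocene = 2.753; Cisuralian = 25.89; Lopingian = 7.608; Pleistocene = 2.5683; Eocene = 22.1; Holocene = 0.0117.
Sum: 2.753 + 25.89 + 7.608 + 2.5683 + 22.1 + 0.0117 = 60.931 Myr.

60.931 million years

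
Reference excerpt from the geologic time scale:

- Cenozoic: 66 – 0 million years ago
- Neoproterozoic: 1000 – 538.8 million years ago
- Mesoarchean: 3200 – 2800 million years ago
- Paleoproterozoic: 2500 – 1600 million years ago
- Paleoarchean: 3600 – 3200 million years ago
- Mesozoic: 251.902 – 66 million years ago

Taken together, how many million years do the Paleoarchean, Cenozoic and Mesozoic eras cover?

Duration is start − end for each: (3600 − 3200) + (66 − 0) + (251.902 − 66).
That is 400 + 66 + 185.902, which totals 651.902 million years.

651.902 million years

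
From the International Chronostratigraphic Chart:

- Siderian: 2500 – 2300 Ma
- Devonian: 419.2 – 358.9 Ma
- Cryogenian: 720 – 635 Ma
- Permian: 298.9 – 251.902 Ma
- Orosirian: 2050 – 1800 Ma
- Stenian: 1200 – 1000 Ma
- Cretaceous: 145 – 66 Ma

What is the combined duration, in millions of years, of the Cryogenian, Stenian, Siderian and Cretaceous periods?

564 million years

Duration is start − end for each: (720 − 635) + (1200 − 1000) + (2500 − 2300) + (145 − 66).
That is 85 + 200 + 200 + 79, which totals 564 million years.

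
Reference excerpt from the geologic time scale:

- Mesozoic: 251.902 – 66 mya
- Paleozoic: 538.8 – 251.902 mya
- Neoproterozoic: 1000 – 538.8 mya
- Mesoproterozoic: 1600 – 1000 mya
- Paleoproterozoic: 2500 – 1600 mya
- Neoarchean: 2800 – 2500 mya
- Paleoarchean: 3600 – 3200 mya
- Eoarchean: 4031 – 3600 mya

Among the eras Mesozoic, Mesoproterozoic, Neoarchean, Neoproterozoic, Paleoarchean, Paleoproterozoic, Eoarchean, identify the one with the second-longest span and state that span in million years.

Start − end for each: Mesozoic 251.902 − 66 = 185.902; Mesoproterozoic 1600 − 1000 = 600; Neoarchean 2800 − 2500 = 300; Neoproterozoic 1000 − 538.8 = 461.2; Paleoarchean 3600 − 3200 = 400; Paleoproterozoic 2500 − 1600 = 900; Eoarchean 4031 − 3600 = 431.
Ranking these from longest: Paleoproterozoic > Mesoproterozoic > Neoproterozoic > Eoarchean > Paleoarchean > Neoarchean > Mesozoic.
Position 2 in that ranking is Mesoproterozoic, which lasted 600 Myr.

Mesoproterozoic, 600 million years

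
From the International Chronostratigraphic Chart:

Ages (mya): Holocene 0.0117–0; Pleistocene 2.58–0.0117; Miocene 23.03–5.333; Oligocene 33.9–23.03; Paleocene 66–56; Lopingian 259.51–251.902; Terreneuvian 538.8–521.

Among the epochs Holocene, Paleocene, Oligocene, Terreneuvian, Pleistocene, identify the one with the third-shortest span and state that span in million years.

Paleocene, 10 million years

Start − end for each: Holocene 0.0117 − 0 = 0.0117; Paleocene 66 − 56 = 10; Oligocene 33.9 − 23.03 = 10.87; Terreneuvian 538.8 − 521 = 17.8; Pleistocene 2.58 − 0.0117 = 2.5683.
Ranking these from shortest: Holocene < Pleistocene < Paleocene < Oligocene < Terreneuvian.
Position 3 in that ranking is Paleocene, which lasted 10 Myr.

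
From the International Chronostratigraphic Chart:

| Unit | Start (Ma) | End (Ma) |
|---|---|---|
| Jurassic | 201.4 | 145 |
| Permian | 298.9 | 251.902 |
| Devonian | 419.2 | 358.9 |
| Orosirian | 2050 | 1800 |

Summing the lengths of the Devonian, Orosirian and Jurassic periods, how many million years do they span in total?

366.7 million years

Duration is start − end for each: (419.2 − 358.9) + (2050 − 1800) + (201.4 − 145).
That is 60.3 + 250 + 56.4, which totals 366.7 million years.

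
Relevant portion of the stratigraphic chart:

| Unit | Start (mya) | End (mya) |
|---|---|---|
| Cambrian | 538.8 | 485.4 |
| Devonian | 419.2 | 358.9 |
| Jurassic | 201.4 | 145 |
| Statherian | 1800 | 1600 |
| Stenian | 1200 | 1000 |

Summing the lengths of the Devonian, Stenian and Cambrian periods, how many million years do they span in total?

313.7 million years

Duration is start − end for each: (419.2 − 358.9) + (1200 − 1000) + (538.8 − 485.4).
That is 60.3 + 200 + 53.4, which totals 313.7 million years.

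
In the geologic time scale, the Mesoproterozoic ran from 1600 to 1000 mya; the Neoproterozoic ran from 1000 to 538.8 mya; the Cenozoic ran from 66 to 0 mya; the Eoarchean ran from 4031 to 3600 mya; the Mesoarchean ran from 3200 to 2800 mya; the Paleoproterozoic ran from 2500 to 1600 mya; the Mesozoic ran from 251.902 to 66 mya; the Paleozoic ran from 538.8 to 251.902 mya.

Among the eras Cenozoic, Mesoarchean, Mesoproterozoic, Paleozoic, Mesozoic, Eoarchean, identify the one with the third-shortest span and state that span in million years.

Paleozoic, 286.898 million years

Start − end for each: Cenozoic 66 − 0 = 66; Mesoarchean 3200 − 2800 = 400; Mesoproterozoic 1600 − 1000 = 600; Paleozoic 538.8 − 251.902 = 286.898; Mesozoic 251.902 − 66 = 185.902; Eoarchean 4031 − 3600 = 431.
Ranking these from shortest: Cenozoic < Mesozoic < Paleozoic < Mesoarchean < Eoarchean < Mesoproterozoic.
Position 3 in that ranking is Paleozoic, which lasted 286.898 Myr.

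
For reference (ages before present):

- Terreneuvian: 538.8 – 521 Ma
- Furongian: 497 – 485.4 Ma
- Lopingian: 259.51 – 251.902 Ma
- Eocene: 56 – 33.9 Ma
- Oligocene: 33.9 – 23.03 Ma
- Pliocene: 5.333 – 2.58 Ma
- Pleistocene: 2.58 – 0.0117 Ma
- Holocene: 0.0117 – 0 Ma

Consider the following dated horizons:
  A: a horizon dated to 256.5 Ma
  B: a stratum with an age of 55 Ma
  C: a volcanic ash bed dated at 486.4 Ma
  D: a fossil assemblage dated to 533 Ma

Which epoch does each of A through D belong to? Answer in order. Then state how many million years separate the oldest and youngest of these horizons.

Match each age against the start–end ranges in the excerpt: A = 256.5 Ma → Lopingian (259.51–251.902); B = 55 Ma → Eocene (56–33.9); C = 486.4 Ma → Furongian (497–485.4); D = 533 Ma → Terreneuvian (538.8–521).
The largest age is 533 Ma and the smallest is 55 Ma; their difference is 478 Myr.

A — Lopingian; B — Eocene; C — Furongian; D — Terreneuvian; span 478 million years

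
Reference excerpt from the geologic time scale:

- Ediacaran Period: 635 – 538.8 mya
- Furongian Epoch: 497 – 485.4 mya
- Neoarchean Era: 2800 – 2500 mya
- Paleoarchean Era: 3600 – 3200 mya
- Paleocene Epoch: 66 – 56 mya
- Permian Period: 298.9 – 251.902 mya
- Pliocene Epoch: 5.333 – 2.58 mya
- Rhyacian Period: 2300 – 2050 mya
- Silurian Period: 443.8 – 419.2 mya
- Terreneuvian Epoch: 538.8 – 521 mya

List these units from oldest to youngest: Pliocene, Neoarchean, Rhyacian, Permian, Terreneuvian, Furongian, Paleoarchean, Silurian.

Paleoarchean → Neoarchean → Rhyacian → Terreneuvian → Furongian → Silurian → Permian → Pliocene

Read off each span (Ma): Pliocene 5.333–2.58; Neoarchean 2800–2500; Rhyacian 2300–2050; Permian 298.9–251.902; Terreneuvian 538.8–521; Furongian 497–485.4; Paleoarchean 3600–3200; Silurian 443.8–419.2.
Larger Ma is older, so oldest→youngest is Paleoarchean, Neoarchean, Rhyacian, Terreneuvian, Furongian, Silurian, Permian, Pliocene.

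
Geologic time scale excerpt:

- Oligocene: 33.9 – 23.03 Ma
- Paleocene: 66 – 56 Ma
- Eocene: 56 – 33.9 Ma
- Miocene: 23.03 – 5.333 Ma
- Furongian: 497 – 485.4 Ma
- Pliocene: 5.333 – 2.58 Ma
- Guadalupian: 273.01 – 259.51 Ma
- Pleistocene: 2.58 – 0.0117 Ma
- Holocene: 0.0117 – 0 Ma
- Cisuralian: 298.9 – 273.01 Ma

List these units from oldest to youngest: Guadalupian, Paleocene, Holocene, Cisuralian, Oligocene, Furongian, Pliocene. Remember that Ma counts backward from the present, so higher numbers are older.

Furongian → Cisuralian → Guadalupian → Paleocene → Oligocene → Pliocene → Holocene

Sorting by start age (descending Ma, since larger Ma = older): Furongian start 497, Cisuralian start 298.9, Guadalupian start 273.01, Paleocene start 66, Oligocene start 33.9, Pliocene start 5.333, Holocene start 0.0117.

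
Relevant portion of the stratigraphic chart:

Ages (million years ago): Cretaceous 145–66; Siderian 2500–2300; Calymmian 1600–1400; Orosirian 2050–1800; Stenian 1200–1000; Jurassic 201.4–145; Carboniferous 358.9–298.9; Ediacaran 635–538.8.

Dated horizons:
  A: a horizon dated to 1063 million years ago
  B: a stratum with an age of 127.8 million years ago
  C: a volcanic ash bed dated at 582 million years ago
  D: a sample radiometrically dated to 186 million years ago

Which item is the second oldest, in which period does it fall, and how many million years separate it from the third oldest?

Sorted oldest-first by Ma: A (1063), C (582), D (186), B (127.8).
The second oldest is C at 582 Ma, which lies in 635–538.8 Ma: the Ediacaran.
The third oldest is D at 186 Ma; separation = |582 − 186| = 396 Myr.

C, in the Ediacaran; 396 million years to D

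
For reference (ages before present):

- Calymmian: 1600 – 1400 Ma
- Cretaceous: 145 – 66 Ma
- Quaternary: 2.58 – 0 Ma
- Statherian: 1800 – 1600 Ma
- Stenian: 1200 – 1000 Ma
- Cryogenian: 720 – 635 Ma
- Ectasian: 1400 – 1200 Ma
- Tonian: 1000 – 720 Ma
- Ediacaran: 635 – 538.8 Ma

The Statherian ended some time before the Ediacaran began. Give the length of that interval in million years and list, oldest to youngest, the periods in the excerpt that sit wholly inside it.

965 million years; Calymmian, Ectasian, Stenian, Tonian, Cryogenian

End of Statherian = 1600 Ma; start of Ediacaran = 635 Ma.
Gap = 1600 − 635 = 965 Myr.
Periods wholly inside 1600–635 Ma: Calymmian (1600–1400), Ectasian (1400–1200), Stenian (1200–1000), Tonian (1000–720), Cryogenian (720–635).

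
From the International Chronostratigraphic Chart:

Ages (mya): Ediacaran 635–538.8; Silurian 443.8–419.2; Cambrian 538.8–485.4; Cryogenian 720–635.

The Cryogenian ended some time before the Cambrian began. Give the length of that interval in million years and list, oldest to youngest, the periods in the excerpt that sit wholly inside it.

96.2 million years; Ediacaran

End of Cryogenian = 635 Ma; start of Cambrian = 538.8 Ma.
Gap = 635 − 538.8 = 96.2 Myr.
Periods wholly inside 635–538.8 Ma: Ediacaran (635–538.8).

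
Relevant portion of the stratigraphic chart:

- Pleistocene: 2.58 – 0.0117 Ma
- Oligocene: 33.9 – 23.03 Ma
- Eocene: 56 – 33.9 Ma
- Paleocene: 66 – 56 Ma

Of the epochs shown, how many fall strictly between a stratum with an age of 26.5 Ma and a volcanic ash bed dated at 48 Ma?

Checking each listed span, none has both start < 48 Ma and end > 26.5 Ma — every epoch straddles one of the two dates or lies outside them — so the count is 0.

0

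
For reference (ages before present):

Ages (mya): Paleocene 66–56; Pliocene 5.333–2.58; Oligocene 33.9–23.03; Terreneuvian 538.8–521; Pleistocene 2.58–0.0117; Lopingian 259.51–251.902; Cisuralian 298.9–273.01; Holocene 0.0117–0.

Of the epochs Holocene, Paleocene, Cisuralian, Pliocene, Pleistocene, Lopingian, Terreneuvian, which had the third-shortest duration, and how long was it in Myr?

Start − end for each: Holocene 0.0117 − 0 = 0.0117; Paleocene 66 − 56 = 10; Cisuralian 298.9 − 273.01 = 25.89; Pliocene 5.333 − 2.58 = 2.753; Pleistocene 2.58 − 0.0117 = 2.5683; Lopingian 259.51 − 251.902 = 7.608; Terreneuvian 538.8 − 521 = 17.8.
Ranking these from shortest: Holocene < Pleistocene < Pliocene < Lopingian < Paleocene < Terreneuvian < Cisuralian.
Position 3 in that ranking is Pliocene, which lasted 2.753 Myr.

Pliocene, 2.753 million years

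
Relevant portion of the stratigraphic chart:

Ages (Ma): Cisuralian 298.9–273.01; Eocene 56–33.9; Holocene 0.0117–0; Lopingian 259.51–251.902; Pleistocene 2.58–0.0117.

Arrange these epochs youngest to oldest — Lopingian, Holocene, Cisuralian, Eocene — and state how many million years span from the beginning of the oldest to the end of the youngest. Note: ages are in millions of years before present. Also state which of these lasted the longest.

Holocene → Eocene → Lopingian → Cisuralian; total span 298.9 Myr; longest is Cisuralian

From the excerpt: Lopingian 259.51–251.902; Holocene 0.0117–0; Cisuralian 298.9–273.01; Eocene 56–33.9 (Ma).
Larger Ma is earlier, so the oldest is Cisuralian and the youngest is Holocene; youngest to oldest: Holocene, Eocene, Lopingian, Cisuralian.
Oldest start 298.9 minus youngest end 0 gives 298.9 Myr overall.
Individual lengths (start − end): Eocene 22.1; Cisuralian 25.89; Holocene 0.0117; Lopingian 7.608. The largest is Cisuralian at 25.89 Myr.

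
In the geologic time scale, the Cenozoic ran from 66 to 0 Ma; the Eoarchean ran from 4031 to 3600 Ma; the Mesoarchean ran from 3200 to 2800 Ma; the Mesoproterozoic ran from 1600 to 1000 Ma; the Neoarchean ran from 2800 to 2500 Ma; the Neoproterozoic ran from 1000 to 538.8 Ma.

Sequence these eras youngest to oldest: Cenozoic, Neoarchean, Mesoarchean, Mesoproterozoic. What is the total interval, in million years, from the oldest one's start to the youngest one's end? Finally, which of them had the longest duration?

Cenozoic, Mesoproterozoic, Neoarchean, Mesoarchean; total span 3200 Myr; longest is Mesoproterozoic

From the excerpt: Cenozoic 66–0; Neoarchean 2800–2500; Mesoarchean 3200–2800; Mesoproterozoic 1600–1000 (Ma).
Larger Ma is earlier, so the oldest is Mesoarchean and the youngest is Cenozoic; youngest to oldest: Cenozoic, Mesoproterozoic, Neoarchean, Mesoarchean.
Oldest start 3200 minus youngest end 0 gives 3200 Myr overall.
Individual lengths (start − end): Mesoarchean 400; Mesoproterozoic 600; Cenozoic 66; Neoarchean 300. The largest is Mesoproterozoic at 600 Myr.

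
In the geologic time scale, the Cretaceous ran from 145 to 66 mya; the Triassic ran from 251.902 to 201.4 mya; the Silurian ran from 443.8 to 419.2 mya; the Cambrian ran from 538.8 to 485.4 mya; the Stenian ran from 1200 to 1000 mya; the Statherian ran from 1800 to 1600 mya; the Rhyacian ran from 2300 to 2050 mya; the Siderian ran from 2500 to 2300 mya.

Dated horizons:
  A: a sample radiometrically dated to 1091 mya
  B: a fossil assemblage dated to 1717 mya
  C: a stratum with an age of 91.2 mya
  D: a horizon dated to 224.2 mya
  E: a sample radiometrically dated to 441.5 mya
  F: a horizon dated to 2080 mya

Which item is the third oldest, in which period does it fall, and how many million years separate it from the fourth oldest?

A, in the Stenian; 649.5 million years to E

Sorted oldest-first by Ma: F (2080), B (1717), A (1091), E (441.5), D (224.2), C (91.2).
The third oldest is A at 1091 Ma, which lies in 1200–1000 Ma: the Stenian.
The fourth oldest is E at 441.5 Ma; separation = |1091 − 441.5| = 649.5 Myr.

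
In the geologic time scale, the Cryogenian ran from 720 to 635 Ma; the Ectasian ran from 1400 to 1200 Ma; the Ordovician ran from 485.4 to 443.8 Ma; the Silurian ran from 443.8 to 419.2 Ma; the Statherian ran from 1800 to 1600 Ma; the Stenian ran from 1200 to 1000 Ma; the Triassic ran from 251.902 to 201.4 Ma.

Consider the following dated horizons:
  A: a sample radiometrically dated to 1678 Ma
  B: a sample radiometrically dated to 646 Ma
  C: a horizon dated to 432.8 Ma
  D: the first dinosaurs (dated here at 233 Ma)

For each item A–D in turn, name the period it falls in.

A: 1678 Ma lies in 1800–1600 Ma, so Statherian.
B: 646 Ma lies in 720–635 Ma, so Cryogenian.
C: 432.8 Ma lies in 443.8–419.2 Ma, so Silurian.
D: 233 Ma lies in 251.902–201.4 Ma, so Triassic.

A — Statherian; B — Cryogenian; C — Silurian; D — Triassic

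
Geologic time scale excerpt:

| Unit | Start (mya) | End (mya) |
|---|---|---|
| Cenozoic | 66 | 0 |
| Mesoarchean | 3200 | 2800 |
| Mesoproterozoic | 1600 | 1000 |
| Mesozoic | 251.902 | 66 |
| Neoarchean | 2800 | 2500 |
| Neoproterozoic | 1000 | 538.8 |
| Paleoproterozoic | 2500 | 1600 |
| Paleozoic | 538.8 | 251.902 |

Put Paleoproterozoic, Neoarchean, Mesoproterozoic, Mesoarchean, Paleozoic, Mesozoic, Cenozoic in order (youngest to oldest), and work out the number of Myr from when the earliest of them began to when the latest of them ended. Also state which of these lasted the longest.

Start ages (Ma): Mesoarchean 3200, Neoarchean 2800, Paleoproterozoic 2500, Mesoproterozoic 1600, Paleozoic 538.8, Mesozoic 251.902, Cenozoic 66.
Ordered youngest to oldest: Cenozoic, Mesozoic, Paleozoic, Mesoproterozoic, Paleoproterozoic, Neoarchean, Mesoarchean.
Span = 3200 − 0 = 3200 Myr.
Durations: Cenozoic 66, Mesoarchean 400, Paleozoic 286.898, Mesoproterozoic 600, Mesozoic 185.902, Paleoproterozoic 900, Neoarchean 300 → longest is Paleoproterozoic (900 Myr).

Cenozoic, Mesozoic, Paleozoic, Mesoproterozoic, Paleoproterozoic, Neoarchean, Mesoarchean; total span 3200 Myr; longest is Paleoproterozoic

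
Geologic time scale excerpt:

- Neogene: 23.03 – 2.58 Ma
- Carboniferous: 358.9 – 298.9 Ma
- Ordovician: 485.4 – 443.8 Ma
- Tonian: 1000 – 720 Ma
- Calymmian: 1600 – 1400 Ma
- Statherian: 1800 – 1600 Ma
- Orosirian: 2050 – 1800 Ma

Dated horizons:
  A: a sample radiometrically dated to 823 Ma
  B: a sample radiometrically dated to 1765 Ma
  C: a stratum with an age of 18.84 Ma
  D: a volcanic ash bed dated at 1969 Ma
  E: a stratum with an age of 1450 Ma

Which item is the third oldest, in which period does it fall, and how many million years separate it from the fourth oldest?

Sorted oldest-first by Ma: D (1969), B (1765), E (1450), A (823), C (18.84).
The third oldest is E at 1450 Ma, which lies in 1600–1400 Ma: the Calymmian.
The fourth oldest is A at 823 Ma; separation = |1450 − 823| = 627 Myr.

E, in the Calymmian; 627 million years to A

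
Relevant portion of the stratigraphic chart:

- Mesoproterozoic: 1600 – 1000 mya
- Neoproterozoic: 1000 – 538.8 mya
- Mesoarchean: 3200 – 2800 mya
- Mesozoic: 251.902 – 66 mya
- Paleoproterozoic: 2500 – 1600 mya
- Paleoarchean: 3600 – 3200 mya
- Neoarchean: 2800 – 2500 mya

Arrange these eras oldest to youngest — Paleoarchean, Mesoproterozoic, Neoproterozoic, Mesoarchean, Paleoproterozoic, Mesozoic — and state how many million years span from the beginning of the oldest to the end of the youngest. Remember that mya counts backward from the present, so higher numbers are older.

Paleoarchean → Mesoarchean → Paleoproterozoic → Mesoproterozoic → Neoproterozoic → Mesozoic; total span 3534 Myr

From the excerpt: Paleoarchean 3600–3200; Mesoproterozoic 1600–1000; Neoproterozoic 1000–538.8; Mesoarchean 3200–2800; Paleoproterozoic 2500–1600; Mesozoic 251.902–66 (Ma).
Larger Ma is earlier, so the oldest is Paleoarchean and the youngest is Mesozoic; oldest to youngest: Paleoarchean, Mesoarchean, Paleoproterozoic, Mesoproterozoic, Neoproterozoic, Mesozoic.
Oldest start 3600 minus youngest end 66 gives 3534 Myr overall.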